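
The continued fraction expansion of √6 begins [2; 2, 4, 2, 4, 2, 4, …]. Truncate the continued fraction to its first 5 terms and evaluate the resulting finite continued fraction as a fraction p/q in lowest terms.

Start with 4.
2 + 1/(4/1) = 2 + 1/4 = 9/4
4 + 1/(9/4) = 4 + 4/9 = 40/9
2 + 1/(40/9) = 2 + 9/40 = 89/40
2 + 1/(89/40) = 2 + 40/89 = 218/89

218/89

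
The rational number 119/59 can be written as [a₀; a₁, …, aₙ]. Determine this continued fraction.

⌊119/59⌋ = 2, remainder 1
⌊59/1⌋ = 59, remainder 0

[2; 59]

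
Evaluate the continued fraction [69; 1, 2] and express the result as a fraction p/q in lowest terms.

Compute successive convergents:
a_0 = 69: 69/1
a_1 = 1: 70/1
a_2 = 2: 209/3

209/3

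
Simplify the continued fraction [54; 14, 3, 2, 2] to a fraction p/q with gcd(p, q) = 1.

a_0 = 54: 54/1
a_1 = 14: 757/14
a_2 = 3: 2325/43
a_3 = 2: 5407/100
a_4 = 2: 13139/243

13139/243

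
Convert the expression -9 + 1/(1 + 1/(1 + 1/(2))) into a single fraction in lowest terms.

Start with 2.
1 + 1/(2/1) = 1 + 1/2 = 3/2
1 + 1/(3/2) = 1 + 2/3 = 5/3
-9 + 1/(5/3) = -9 + 3/5 = -42/5

-42/5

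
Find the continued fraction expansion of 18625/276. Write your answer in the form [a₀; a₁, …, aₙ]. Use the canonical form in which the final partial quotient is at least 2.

Run the Euclidean algorithm, recording each quotient:
⌊18625/276⌋ = 67, remainder 133
⌊276/133⌋ = 2, remainder 10
⌊133/10⌋ = 13, remainder 3
⌊10/3⌋ = 3, remainder 1
⌊3/1⌋ = 3, remainder 0

[67; 2, 13, 3, 3]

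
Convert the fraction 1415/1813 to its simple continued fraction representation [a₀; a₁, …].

Run the Euclidean algorithm, recording each quotient:
1415 ÷ 1813 → quotient 0, remainder 1415
1813 ÷ 1415 → quotient 1, remainder 398
1415 ÷ 398 → quotient 3, remainder 221
398 ÷ 221 → quotient 1, remainder 177
221 ÷ 177 → quotient 1, remainder 44
177 ÷ 44 → quotient 4, remainder 1
44 ÷ 1 → quotient 44, remainder 0

[0; 1, 3, 1, 1, 4, 44]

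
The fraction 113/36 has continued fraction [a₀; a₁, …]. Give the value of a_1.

7

113 = 3·36 + 5, so a_0 = 3
36 = 7·5 + 1, so a_1 = 7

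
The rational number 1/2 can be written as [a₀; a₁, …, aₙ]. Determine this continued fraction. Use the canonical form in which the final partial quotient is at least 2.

[0; 2]

Run the Euclidean algorithm, recording each quotient:
1 ÷ 2 → quotient 0, remainder 1
2 ÷ 1 → quotient 2, remainder 0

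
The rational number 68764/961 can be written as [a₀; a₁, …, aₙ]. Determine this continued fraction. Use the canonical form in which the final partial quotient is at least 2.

[71; 1, 1, 4, 13, 8]

68764 ÷ 961 → quotient 71, remainder 533
961 ÷ 533 → quotient 1, remainder 428
533 ÷ 428 → quotient 1, remainder 105
428 ÷ 105 → quotient 4, remainder 8
105 ÷ 8 → quotient 13, remainder 1
8 ÷ 1 → quotient 8, remainder 0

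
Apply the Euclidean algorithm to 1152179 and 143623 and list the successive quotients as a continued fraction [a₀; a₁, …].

Apply division with remainder until the remainder is 0:
1152179 ÷ 143623 → quotient 8, remainder 3195
143623 ÷ 3195 → quotient 44, remainder 3043
3195 ÷ 3043 → quotient 1, remainder 152
3043 ÷ 152 → quotient 20, remainder 3
152 ÷ 3 → quotient 50, remainder 2
3 ÷ 2 → quotient 1, remainder 1
2 ÷ 1 → quotient 2, remainder 0

[8; 44, 1, 20, 50, 1, 2]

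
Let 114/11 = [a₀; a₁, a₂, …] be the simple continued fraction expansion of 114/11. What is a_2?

1

114 = 10·11 + 4, so a_0 = 10
11 = 2·4 + 3, so a_1 = 2
4 = 1·3 + 1, so a_2 = 1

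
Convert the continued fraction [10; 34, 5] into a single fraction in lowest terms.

1715/171

a_0 = 10: 10/1
a_1 = 34: 341/34
a_2 = 5: 1715/171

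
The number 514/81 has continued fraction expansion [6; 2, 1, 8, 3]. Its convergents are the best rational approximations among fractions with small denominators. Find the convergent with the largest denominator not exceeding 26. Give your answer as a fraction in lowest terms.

a_0 = 6: 6/1  (≤ bound)
a_1 = 2: 13/2  (≤ bound)
a_2 = 1: 19/3  (≤ bound)
a_3 = 8: 165/26  (≤ bound)
a_4 = 3: 514/81  (> 26, stop)

165/26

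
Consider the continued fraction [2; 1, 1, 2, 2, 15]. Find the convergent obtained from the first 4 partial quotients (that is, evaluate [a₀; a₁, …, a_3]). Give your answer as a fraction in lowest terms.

13/5

Build up convergents one term at a time:
a_0 = 2: 2/1
a_1 = 1: 3/1
a_2 = 1: 5/2
a_3 = 2: 13/5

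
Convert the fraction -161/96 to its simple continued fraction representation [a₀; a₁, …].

[-2; 3, 10, 3]

⌊-161/96⌋ = -2, remainder 31
⌊96/31⌋ = 3, remainder 3
⌊31/3⌋ = 10, remainder 1
⌊3/1⌋ = 3, remainder 0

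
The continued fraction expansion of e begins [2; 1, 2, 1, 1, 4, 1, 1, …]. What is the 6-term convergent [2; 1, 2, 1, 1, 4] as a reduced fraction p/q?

a_0 = 2: 2/1
a_1 = 1: 3/1
a_2 = 2: 8/3
a_3 = 1: 11/4
a_4 = 1: 19/7
a_5 = 4: 87/32

87/32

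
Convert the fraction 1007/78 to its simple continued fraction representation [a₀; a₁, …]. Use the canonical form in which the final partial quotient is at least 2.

[12; 1, 10, 7]

Run the Euclidean algorithm, recording each quotient:
1007 = 12·78 + 71, so a_0 = 12
78 = 1·71 + 7, so a_1 = 1
71 = 10·7 + 1, so a_2 = 10
7 = 7·1 + 0, so a_3 = 7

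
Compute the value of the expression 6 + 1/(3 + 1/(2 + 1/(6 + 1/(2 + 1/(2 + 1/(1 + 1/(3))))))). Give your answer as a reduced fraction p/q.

7842/1247

Collapse the nested fraction from the inside out:
Start with 3.
1 + 1/(3/1) = 1 + 1/3 = 4/3
2 + 1/(4/3) = 2 + 3/4 = 11/4
2 + 1/(11/4) = 2 + 4/11 = 26/11
6 + 1/(26/11) = 6 + 11/26 = 167/26
2 + 1/(167/26) = 2 + 26/167 = 360/167
3 + 1/(360/167) = 3 + 167/360 = 1247/360
6 + 1/(1247/360) = 6 + 360/1247 = 7842/1247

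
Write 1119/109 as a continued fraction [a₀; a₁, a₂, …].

[10; 3, 1, 3, 7]

1119 ÷ 109 → quotient 10, remainder 29
109 ÷ 29 → quotient 3, remainder 22
29 ÷ 22 → quotient 1, remainder 7
22 ÷ 7 → quotient 3, remainder 1
7 ÷ 1 → quotient 7, remainder 0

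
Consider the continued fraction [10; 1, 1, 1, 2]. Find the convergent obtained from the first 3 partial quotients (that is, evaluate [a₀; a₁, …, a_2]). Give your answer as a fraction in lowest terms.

a_0 = 10: 10/1
a_1 = 1: 11/1
a_2 = 1: 21/2

21/2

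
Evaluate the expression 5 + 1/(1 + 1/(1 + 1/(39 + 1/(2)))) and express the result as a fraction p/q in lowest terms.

881/160

Start with 2.
39 + 1/(2/1) = 39 + 1/2 = 79/2
1 + 1/(79/2) = 1 + 2/79 = 81/79
1 + 1/(81/79) = 1 + 79/81 = 160/81
5 + 1/(160/81) = 5 + 81/160 = 881/160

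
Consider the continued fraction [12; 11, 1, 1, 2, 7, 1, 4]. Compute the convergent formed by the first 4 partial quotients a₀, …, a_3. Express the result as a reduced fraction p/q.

278/23

a_0 = 12: 12/1
a_1 = 11: 133/11
a_2 = 1: 145/12
a_3 = 1: 278/23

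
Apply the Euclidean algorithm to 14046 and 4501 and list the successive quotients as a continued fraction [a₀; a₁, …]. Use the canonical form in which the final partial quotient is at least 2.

[3; 8, 3, 2, 5, 1, 1, 6]

Apply division with remainder until the remainder is 0:
14046 ÷ 4501 → quotient 3, remainder 543
4501 ÷ 543 → quotient 8, remainder 157
543 ÷ 157 → quotient 3, remainder 72
157 ÷ 72 → quotient 2, remainder 13
72 ÷ 13 → quotient 5, remainder 7
13 ÷ 7 → quotient 1, remainder 6
7 ÷ 6 → quotient 1, remainder 1
6 ÷ 1 → quotient 6, remainder 0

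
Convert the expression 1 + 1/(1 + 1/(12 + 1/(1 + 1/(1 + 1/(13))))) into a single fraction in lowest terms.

703/365

Use the convergent recurrence hₖ = aₖ·hₖ₋₁ + hₖ₋₂ (and likewise for the denominators kₖ):
a_0 = 1: 1/1
a_1 = 1: 2/1
a_2 = 12: 25/13
a_3 = 1: 27/14
a_4 = 1: 52/27
a_5 = 13: 703/365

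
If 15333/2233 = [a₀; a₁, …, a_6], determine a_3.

Apply division with remainder until the remainder is 0:
15333 ÷ 2233 → quotient 6, remainder 1935
2233 ÷ 1935 → quotient 1, remainder 298
1935 ÷ 298 → quotient 6, remainder 147
298 ÷ 147 → quotient 2, remainder 4

2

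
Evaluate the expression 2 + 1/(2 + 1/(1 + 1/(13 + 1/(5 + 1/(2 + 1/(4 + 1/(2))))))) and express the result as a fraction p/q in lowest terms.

Starting at the tail and folding back:
Start with 2.
4 + 1/(2/1) = 4 + 1/2 = 9/2
2 + 1/(9/2) = 2 + 2/9 = 20/9
5 + 1/(20/9) = 5 + 9/20 = 109/20
13 + 1/(109/20) = 13 + 20/109 = 1437/109
1 + 1/(1437/109) = 1 + 109/1437 = 1546/1437
2 + 1/(1546/1437) = 2 + 1437/1546 = 4529/1546
2 + 1/(4529/1546) = 2 + 1546/4529 = 10604/4529

10604/4529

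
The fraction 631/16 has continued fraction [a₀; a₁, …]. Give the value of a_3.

Repeatedly divide and take the remainder:
631 = 39·16 + 7, so a_0 = 39
16 = 2·7 + 2, so a_1 = 2
7 = 3·2 + 1, so a_2 = 3
2 = 2·1 + 0, so a_3 = 2

2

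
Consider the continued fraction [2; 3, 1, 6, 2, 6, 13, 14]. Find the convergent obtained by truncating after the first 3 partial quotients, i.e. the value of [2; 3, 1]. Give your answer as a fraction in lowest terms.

9/4

Start with 1.
3 + 1/(1/1) = 3 + 1/1 = 4/1
2 + 1/(4/1) = 2 + 1/4 = 9/4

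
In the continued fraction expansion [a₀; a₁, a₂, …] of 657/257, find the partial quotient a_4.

1

657 = 2·257 + 143, so a_0 = 2
257 = 1·143 + 114, so a_1 = 1
143 = 1·114 + 29, so a_2 = 1
114 = 3·29 + 27, so a_3 = 3
29 = 1·27 + 2, so a_4 = 1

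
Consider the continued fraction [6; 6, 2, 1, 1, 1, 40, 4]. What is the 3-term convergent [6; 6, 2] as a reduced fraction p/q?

80/13

a_0 = 6: 6/1
a_1 = 6: 37/6
a_2 = 2: 80/13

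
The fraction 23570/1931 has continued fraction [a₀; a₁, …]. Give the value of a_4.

1

Repeatedly divide and take the remainder:
⌊23570/1931⌋ = 12, remainder 398
⌊1931/398⌋ = 4, remainder 339
⌊398/339⌋ = 1, remainder 59
⌊339/59⌋ = 5, remainder 44
⌊59/44⌋ = 1, remainder 15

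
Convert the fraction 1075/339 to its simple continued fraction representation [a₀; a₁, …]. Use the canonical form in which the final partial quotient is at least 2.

[3; 5, 1, 5, 2, 4]

1075 = 3·339 + 58, so a_0 = 3
339 = 5·58 + 49, so a_1 = 5
58 = 1·49 + 9, so a_2 = 1
49 = 5·9 + 4, so a_3 = 5
9 = 2·4 + 1, so a_4 = 2
4 = 4·1 + 0, so a_5 = 4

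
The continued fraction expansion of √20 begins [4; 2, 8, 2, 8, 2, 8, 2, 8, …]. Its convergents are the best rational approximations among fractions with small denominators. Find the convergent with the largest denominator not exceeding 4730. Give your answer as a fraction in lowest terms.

a_0 = 4: 4/1  (≤ bound)
a_1 = 2: 9/2  (≤ bound)
a_2 = 8: 76/17  (≤ bound)
a_3 = 2: 161/36  (≤ bound)
a_4 = 8: 1364/305  (≤ bound)
a_5 = 2: 2889/646  (≤ bound)
a_6 = 8: 24476/5473  (> 4730, stop)

2889/646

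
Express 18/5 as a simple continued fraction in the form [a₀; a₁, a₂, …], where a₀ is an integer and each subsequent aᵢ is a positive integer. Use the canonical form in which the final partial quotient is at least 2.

18 = 3·5 + 3, so a_0 = 3
5 = 1·3 + 2, so a_1 = 1
3 = 1·2 + 1, so a_2 = 1
2 = 2·1 + 0, so a_3 = 2

[3; 1, 1, 2]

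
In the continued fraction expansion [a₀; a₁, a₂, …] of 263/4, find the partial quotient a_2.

Repeatedly divide and take the remainder:
263 = 65·4 + 3, so a_0 = 65
4 = 1·3 + 1, so a_1 = 1
3 = 3·1 + 0, so a_2 = 3

3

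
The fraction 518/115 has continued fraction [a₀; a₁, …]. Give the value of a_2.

518 = 4·115 + 58, so a_0 = 4
115 = 1·58 + 57, so a_1 = 1
58 = 1·57 + 1, so a_2 = 1

1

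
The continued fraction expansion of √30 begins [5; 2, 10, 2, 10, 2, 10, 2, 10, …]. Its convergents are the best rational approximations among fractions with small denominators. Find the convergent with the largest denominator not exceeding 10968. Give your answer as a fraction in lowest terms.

a_0 = 5: 5/1  (≤ bound)
a_1 = 2: 11/2  (≤ bound)
a_2 = 10: 115/21  (≤ bound)
a_3 = 2: 241/44  (≤ bound)
a_4 = 10: 2525/461  (≤ bound)
a_5 = 2: 5291/966  (≤ bound)
a_6 = 10: 55435/10121  (≤ bound)
a_7 = 2: 116161/21208  (> 10968, stop)

55435/10121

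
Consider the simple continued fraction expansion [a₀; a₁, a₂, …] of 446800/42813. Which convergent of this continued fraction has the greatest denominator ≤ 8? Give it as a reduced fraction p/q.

73/7

a_0 = 10: 10/1  (≤ bound)
a_1 = 2: 21/2  (≤ bound)
a_2 = 3: 73/7  (≤ bound)
a_3 = 2: 167/16  (> 8, stop)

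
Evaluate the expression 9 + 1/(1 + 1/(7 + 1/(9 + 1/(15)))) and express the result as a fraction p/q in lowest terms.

10894/1103

Compute successive convergents:
a_0 = 9: 9/1
a_1 = 1: 10/1
a_2 = 7: 79/8
a_3 = 9: 721/73
a_4 = 15: 10894/1103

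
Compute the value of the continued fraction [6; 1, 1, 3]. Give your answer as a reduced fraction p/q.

46/7

Start with 3.
1 + 1/(3/1) = 1 + 1/3 = 4/3
1 + 1/(4/3) = 1 + 3/4 = 7/4
6 + 1/(7/4) = 6 + 4/7 = 46/7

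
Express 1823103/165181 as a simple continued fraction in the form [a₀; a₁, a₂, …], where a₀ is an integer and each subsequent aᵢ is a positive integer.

1823103 = 11·165181 + 6112, so a_0 = 11
165181 = 27·6112 + 157, so a_1 = 27
6112 = 38·157 + 146, so a_2 = 38
157 = 1·146 + 11, so a_3 = 1
146 = 13·11 + 3, so a_4 = 13
11 = 3·3 + 2, so a_5 = 3
3 = 1·2 + 1, so a_6 = 1
2 = 2·1 + 0, so a_7 = 2

[11; 27, 38, 1, 13, 3, 1, 2]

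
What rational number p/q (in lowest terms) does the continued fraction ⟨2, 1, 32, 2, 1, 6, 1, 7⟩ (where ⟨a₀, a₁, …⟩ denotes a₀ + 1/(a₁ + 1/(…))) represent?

17927/6036

Start with 7.
1 + 1/(7/1) = 1 + 1/7 = 8/7
6 + 1/(8/7) = 6 + 7/8 = 55/8
1 + 1/(55/8) = 1 + 8/55 = 63/55
2 + 1/(63/55) = 2 + 55/63 = 181/63
32 + 1/(181/63) = 32 + 63/181 = 5855/181
1 + 1/(5855/181) = 1 + 181/5855 = 6036/5855
2 + 1/(6036/5855) = 2 + 5855/6036 = 17927/6036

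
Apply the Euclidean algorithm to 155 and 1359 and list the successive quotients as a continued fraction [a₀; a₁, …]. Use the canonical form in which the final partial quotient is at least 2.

⌊155/1359⌋ = 0, remainder 155
⌊1359/155⌋ = 8, remainder 119
⌊155/119⌋ = 1, remainder 36
⌊119/36⌋ = 3, remainder 11
⌊36/11⌋ = 3, remainder 3
⌊11/3⌋ = 3, remainder 2
⌊3/2⌋ = 1, remainder 1
⌊2/1⌋ = 2, remainder 0

[0; 8, 1, 3, 3, 3, 1, 2]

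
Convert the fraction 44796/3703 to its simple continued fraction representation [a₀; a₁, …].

[12; 10, 3, 2, 51]

⌊44796/3703⌋ = 12, remainder 360
⌊3703/360⌋ = 10, remainder 103
⌊360/103⌋ = 3, remainder 51
⌊103/51⌋ = 2, remainder 1
⌊51/1⌋ = 51, remainder 0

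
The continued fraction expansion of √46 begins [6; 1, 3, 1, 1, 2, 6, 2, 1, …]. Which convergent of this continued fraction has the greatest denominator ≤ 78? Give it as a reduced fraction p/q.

156/23

a_0 = 6: 6/1  (≤ bound)
a_1 = 1: 7/1  (≤ bound)
a_2 = 3: 27/4  (≤ bound)
a_3 = 1: 34/5  (≤ bound)
a_4 = 1: 61/9  (≤ bound)
a_5 = 2: 156/23  (≤ bound)
a_6 = 6: 997/147  (> 78, stop)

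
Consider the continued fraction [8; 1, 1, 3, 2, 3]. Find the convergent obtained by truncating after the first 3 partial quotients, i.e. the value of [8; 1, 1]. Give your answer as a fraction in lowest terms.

17/2

Start with 1.
1 + 1/(1/1) = 1 + 1/1 = 2/1
8 + 1/(2/1) = 8 + 1/2 = 17/2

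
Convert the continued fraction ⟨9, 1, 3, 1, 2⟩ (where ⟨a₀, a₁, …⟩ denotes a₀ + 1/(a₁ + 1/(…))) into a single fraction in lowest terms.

137/14

Start with 2.
1 + 1/(2/1) = 1 + 1/2 = 3/2
3 + 1/(3/2) = 3 + 2/3 = 11/3
1 + 1/(11/3) = 1 + 3/11 = 14/11
9 + 1/(14/11) = 9 + 11/14 = 137/14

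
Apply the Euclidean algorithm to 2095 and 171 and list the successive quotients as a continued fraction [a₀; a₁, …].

Run the Euclidean algorithm, recording each quotient:
⌊2095/171⌋ = 12, remainder 43
⌊171/43⌋ = 3, remainder 42
⌊43/42⌋ = 1, remainder 1
⌊42/1⌋ = 42, remainder 0

[12; 3, 1, 42]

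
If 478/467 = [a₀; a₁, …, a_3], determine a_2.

478 = 1·467 + 11, so a_0 = 1
467 = 42·11 + 5, so a_1 = 42
11 = 2·5 + 1, so a_2 = 2

2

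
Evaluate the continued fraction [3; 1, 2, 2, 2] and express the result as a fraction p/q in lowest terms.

63/17

Start with 2.
2 + 1/(2/1) = 2 + 1/2 = 5/2
2 + 1/(5/2) = 2 + 2/5 = 12/5
1 + 1/(12/5) = 1 + 5/12 = 17/12
3 + 1/(17/12) = 3 + 12/17 = 63/17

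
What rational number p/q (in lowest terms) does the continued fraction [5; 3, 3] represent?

53/10

Start with 3.
3 + 1/(3/1) = 3 + 1/3 = 10/3
5 + 1/(10/3) = 5 + 3/10 = 53/10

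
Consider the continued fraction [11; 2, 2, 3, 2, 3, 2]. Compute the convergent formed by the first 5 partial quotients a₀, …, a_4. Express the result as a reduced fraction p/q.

445/39

Starting at the tail and folding back:
Start with 2.
3 + 1/(2/1) = 3 + 1/2 = 7/2
2 + 1/(7/2) = 2 + 2/7 = 16/7
2 + 1/(16/7) = 2 + 7/16 = 39/16
11 + 1/(39/16) = 11 + 16/39 = 445/39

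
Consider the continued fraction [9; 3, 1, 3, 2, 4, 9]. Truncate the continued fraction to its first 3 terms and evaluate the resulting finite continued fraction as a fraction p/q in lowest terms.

37/4

Starting at the tail and folding back:
Start with 1.
3 + 1/(1/1) = 3 + 1/1 = 4/1
9 + 1/(4/1) = 9 + 1/4 = 37/4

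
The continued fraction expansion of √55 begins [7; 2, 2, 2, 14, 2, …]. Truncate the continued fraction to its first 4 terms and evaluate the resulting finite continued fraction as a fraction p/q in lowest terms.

Compute successive convergents:
a_0 = 7: 7/1
a_1 = 2: 15/2
a_2 = 2: 37/5
a_3 = 2: 89/12

89/12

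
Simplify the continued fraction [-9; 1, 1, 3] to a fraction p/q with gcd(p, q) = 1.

Starting at the tail and folding back:
Start with 3.
1 + 1/(3/1) = 1 + 1/3 = 4/3
1 + 1/(4/3) = 1 + 3/4 = 7/4
-9 + 1/(7/4) = -9 + 4/7 = -59/7

-59/7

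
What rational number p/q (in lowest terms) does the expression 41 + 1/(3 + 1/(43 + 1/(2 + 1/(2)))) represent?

Start with 2.
2 + 1/(2/1) = 2 + 1/2 = 5/2
43 + 1/(5/2) = 43 + 2/5 = 217/5
3 + 1/(217/5) = 3 + 5/217 = 656/217
41 + 1/(656/217) = 41 + 217/656 = 27113/656

27113/656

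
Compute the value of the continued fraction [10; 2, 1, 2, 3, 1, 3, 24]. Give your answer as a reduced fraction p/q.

Use the convergent recurrence hₖ = aₖ·hₖ₋₁ + hₖ₋₂ (and likewise for the denominators kₖ):
a_0 = 10: 10/1
a_1 = 2: 21/2
a_2 = 1: 31/3
a_3 = 2: 83/8
a_4 = 3: 280/27
a_5 = 1: 363/35
a_6 = 3: 1369/132
a_7 = 24: 33219/3203

33219/3203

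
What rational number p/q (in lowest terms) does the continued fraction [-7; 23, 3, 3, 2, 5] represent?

Start with 5.
2 + 1/(5/1) = 2 + 1/5 = 11/5
3 + 1/(11/5) = 3 + 5/11 = 38/11
3 + 1/(38/11) = 3 + 11/38 = 125/38
23 + 1/(125/38) = 23 + 38/125 = 2913/125
-7 + 1/(2913/125) = -7 + 125/2913 = -20266/2913

-20266/2913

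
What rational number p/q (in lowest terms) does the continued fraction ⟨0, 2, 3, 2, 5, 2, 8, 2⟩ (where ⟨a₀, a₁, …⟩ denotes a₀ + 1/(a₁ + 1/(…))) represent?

Work from the innermost term outward:
Start with 2.
8 + 1/(2/1) = 8 + 1/2 = 17/2
2 + 1/(17/2) = 2 + 2/17 = 36/17
5 + 1/(36/17) = 5 + 17/36 = 197/36
2 + 1/(197/36) = 2 + 36/197 = 430/197
3 + 1/(430/197) = 3 + 197/430 = 1487/430
2 + 1/(1487/430) = 2 + 430/1487 = 3404/1487
0 + 1/(3404/1487) = 0 + 1487/3404 = 1487/3404

1487/3404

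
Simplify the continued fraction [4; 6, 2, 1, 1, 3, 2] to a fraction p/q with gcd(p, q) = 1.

1089/262

Start with 2.
3 + 1/(2/1) = 3 + 1/2 = 7/2
1 + 1/(7/2) = 1 + 2/7 = 9/7
1 + 1/(9/7) = 1 + 7/9 = 16/9
2 + 1/(16/9) = 2 + 9/16 = 41/16
6 + 1/(41/16) = 6 + 16/41 = 262/41
4 + 1/(262/41) = 4 + 41/262 = 1089/262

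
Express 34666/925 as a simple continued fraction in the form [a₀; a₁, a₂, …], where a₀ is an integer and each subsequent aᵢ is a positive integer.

34666 = 37·925 + 441, so a_0 = 37
925 = 2·441 + 43, so a_1 = 2
441 = 10·43 + 11, so a_2 = 10
43 = 3·11 + 10, so a_3 = 3
11 = 1·10 + 1, so a_4 = 1
10 = 10·1 + 0, so a_5 = 10

[37; 2, 10, 3, 1, 10]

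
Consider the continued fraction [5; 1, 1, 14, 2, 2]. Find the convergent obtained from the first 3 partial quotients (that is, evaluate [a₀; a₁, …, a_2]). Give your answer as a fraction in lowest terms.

11/2

a_0 = 5: 5/1
a_1 = 1: 6/1
a_2 = 1: 11/2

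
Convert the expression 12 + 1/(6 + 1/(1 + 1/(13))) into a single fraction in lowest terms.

Compute successive convergents:
a_0 = 12: 12/1
a_1 = 6: 73/6
a_2 = 1: 85/7
a_3 = 13: 1178/97

1178/97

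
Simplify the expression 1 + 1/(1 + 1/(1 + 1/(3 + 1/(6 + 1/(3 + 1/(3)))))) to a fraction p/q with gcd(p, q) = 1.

723/461

Build up convergents one term at a time:
a_0 = 1: 1/1
a_1 = 1: 2/1
a_2 = 1: 3/2
a_3 = 3: 11/7
a_4 = 6: 69/44
a_5 = 3: 218/139
a_6 = 3: 723/461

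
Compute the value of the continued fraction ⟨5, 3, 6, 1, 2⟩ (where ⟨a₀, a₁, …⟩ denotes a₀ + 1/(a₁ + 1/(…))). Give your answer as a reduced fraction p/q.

Collapse the nested fraction from the inside out:
Start with 2.
1 + 1/(2/1) = 1 + 1/2 = 3/2
6 + 1/(3/2) = 6 + 2/3 = 20/3
3 + 1/(20/3) = 3 + 3/20 = 63/20
5 + 1/(63/20) = 5 + 20/63 = 335/63

335/63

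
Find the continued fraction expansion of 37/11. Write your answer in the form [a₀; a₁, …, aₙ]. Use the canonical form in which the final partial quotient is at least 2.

[3; 2, 1, 3]

Repeatedly divide and take the remainder:
37 ÷ 11 → quotient 3, remainder 4
11 ÷ 4 → quotient 2, remainder 3
4 ÷ 3 → quotient 1, remainder 1
3 ÷ 1 → quotient 3, remainder 0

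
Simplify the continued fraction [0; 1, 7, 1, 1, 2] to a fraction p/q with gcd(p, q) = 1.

38/43

Work from the innermost term outward:
Start with 2.
1 + 1/(2/1) = 1 + 1/2 = 3/2
1 + 1/(3/2) = 1 + 2/3 = 5/3
7 + 1/(5/3) = 7 + 3/5 = 38/5
1 + 1/(38/5) = 1 + 5/38 = 43/38
0 + 1/(43/38) = 0 + 38/43 = 38/43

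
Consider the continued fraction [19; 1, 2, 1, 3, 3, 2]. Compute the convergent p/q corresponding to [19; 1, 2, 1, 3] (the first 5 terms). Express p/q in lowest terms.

296/15

a_0 = 19: 19/1
a_1 = 1: 20/1
a_2 = 2: 59/3
a_3 = 1: 79/4
a_4 = 3: 296/15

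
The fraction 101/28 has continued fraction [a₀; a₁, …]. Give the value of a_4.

Repeatedly divide and take the remainder:
101 = 3·28 + 17, so a_0 = 3
28 = 1·17 + 11, so a_1 = 1
17 = 1·11 + 6, so a_2 = 1
11 = 1·6 + 5, so a_3 = 1
6 = 1·5 + 1, so a_4 = 1

1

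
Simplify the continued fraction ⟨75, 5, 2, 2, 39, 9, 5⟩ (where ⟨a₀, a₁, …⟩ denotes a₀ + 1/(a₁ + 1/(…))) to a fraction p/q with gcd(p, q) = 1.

3690012/49079

Use the convergent recurrence hₖ = aₖ·hₖ₋₁ + hₖ₋₂ (and likewise for the denominators kₖ):
a_0 = 75: 75/1
a_1 = 5: 376/5
a_2 = 2: 827/11
a_3 = 2: 2030/27
a_4 = 39: 79997/1064
a_5 = 9: 722003/9603
a_6 = 5: 3690012/49079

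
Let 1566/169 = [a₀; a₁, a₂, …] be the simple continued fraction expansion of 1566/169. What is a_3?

⌊1566/169⌋ = 9, remainder 45
⌊169/45⌋ = 3, remainder 34
⌊45/34⌋ = 1, remainder 11
⌊34/11⌋ = 3, remainder 1

3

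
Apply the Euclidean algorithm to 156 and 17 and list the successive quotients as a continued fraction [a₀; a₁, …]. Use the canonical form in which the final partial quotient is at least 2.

[9; 5, 1, 2]

156 = 9·17 + 3, so a_0 = 9
17 = 5·3 + 2, so a_1 = 5
3 = 1·2 + 1, so a_2 = 1
2 = 2·1 + 0, so a_3 = 2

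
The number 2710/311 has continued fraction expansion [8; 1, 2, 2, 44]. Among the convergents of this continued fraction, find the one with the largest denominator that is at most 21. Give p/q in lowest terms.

a_0 = 8: 8/1  (≤ bound)
a_1 = 1: 9/1  (≤ bound)
a_2 = 2: 26/3  (≤ bound)
a_3 = 2: 61/7  (≤ bound)
a_4 = 44: 2710/311  (> 21, stop)

61/7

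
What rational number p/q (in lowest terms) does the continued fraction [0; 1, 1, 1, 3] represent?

7/11

a_0 = 0: 0/1
a_1 = 1: 1/1
a_2 = 1: 1/2
a_3 = 1: 2/3
a_4 = 3: 7/11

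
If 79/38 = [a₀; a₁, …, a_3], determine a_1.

12

79 ÷ 38 → quotient 2, remainder 3
38 ÷ 3 → quotient 12, remainder 2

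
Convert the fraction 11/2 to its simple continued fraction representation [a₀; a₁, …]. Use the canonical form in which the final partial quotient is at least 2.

11 = 5·2 + 1, so a_0 = 5
2 = 2·1 + 0, so a_1 = 2

[5; 2]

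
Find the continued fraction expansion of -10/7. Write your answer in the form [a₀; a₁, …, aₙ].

Apply division with remainder until the remainder is 0:
-10 = -2·7 + 4, so a_0 = -2
7 = 1·4 + 3, so a_1 = 1
4 = 1·3 + 1, so a_2 = 1
3 = 3·1 + 0, so a_3 = 3

[-2; 1, 1, 3]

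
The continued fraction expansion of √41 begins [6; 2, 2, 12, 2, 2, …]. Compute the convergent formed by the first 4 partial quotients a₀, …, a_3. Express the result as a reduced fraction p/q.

a_0 = 6: 6/1
a_1 = 2: 13/2
a_2 = 2: 32/5
a_3 = 12: 397/62

397/62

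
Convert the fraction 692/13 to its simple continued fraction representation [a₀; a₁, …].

[53; 4, 3]

Repeatedly divide and take the remainder:
692 ÷ 13 → quotient 53, remainder 3
13 ÷ 3 → quotient 4, remainder 1
3 ÷ 1 → quotient 3, remainder 0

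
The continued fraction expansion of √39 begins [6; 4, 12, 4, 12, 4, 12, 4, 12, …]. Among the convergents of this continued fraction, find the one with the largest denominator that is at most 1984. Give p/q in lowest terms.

List convergents until the denominator exceeds the bound:
a_0 = 6: 6/1  (≤ bound)
a_1 = 4: 25/4  (≤ bound)
a_2 = 12: 306/49  (≤ bound)
a_3 = 4: 1249/200  (≤ bound)
a_4 = 12: 15294/2449  (> 1984, stop)

1249/200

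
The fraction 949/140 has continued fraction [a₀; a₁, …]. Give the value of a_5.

Repeatedly divide and take the remainder:
949 = 6·140 + 109, so a_0 = 6
140 = 1·109 + 31, so a_1 = 1
109 = 3·31 + 16, so a_2 = 3
31 = 1·16 + 15, so a_3 = 1
16 = 1·15 + 1, so a_4 = 1
15 = 15·1 + 0, so a_5 = 15

15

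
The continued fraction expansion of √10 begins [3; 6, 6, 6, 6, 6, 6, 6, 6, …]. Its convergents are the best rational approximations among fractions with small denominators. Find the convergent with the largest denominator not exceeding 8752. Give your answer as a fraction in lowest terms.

27379/8658

a_0 = 3: 3/1  (≤ bound)
a_1 = 6: 19/6  (≤ bound)
a_2 = 6: 117/37  (≤ bound)
a_3 = 6: 721/228  (≤ bound)
a_4 = 6: 4443/1405  (≤ bound)
a_5 = 6: 27379/8658  (≤ bound)
a_6 = 6: 168717/53353  (> 8752, stop)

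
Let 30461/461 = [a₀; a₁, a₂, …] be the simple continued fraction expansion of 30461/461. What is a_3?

⌊30461/461⌋ = 66, remainder 35
⌊461/35⌋ = 13, remainder 6
⌊35/6⌋ = 5, remainder 5
⌊6/5⌋ = 1, remainder 1

1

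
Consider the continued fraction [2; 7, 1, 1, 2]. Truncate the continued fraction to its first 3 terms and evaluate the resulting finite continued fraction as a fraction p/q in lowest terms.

a_0 = 2: 2/1
a_1 = 7: 15/7
a_2 = 1: 17/8

17/8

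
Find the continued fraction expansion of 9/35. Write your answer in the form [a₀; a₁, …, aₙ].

[0; 3, 1, 8]

9 = 0·35 + 9, so a_0 = 0
35 = 3·9 + 8, so a_1 = 3
9 = 1·8 + 1, so a_2 = 1
8 = 8·1 + 0, so a_3 = 8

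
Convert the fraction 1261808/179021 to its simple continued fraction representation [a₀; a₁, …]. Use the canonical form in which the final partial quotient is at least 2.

Apply division with remainder until the remainder is 0:
⌊1261808/179021⌋ = 7, remainder 8661
⌊179021/8661⌋ = 20, remainder 5801
⌊8661/5801⌋ = 1, remainder 2860
⌊5801/2860⌋ = 2, remainder 81
⌊2860/81⌋ = 35, remainder 25
⌊81/25⌋ = 3, remainder 6
⌊25/6⌋ = 4, remainder 1
⌊6/1⌋ = 6, remainder 0

[7; 20, 1, 2, 35, 3, 4, 6]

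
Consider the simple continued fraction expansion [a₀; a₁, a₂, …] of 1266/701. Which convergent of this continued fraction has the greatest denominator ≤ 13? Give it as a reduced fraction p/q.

9/5

a_0 = 1: 1/1  (≤ bound)
a_1 = 1: 2/1  (≤ bound)
a_2 = 4: 9/5  (≤ bound)
a_3 = 6: 56/31  (> 13, stop)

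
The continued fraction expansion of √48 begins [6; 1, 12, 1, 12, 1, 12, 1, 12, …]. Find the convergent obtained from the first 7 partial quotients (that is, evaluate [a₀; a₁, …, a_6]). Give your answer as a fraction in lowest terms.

Starting at the tail and folding back:
Start with 12.
1 + 1/(12/1) = 1 + 1/12 = 13/12
12 + 1/(13/12) = 12 + 12/13 = 168/13
1 + 1/(168/13) = 1 + 13/168 = 181/168
12 + 1/(181/168) = 12 + 168/181 = 2340/181
1 + 1/(2340/181) = 1 + 181/2340 = 2521/2340
6 + 1/(2521/2340) = 6 + 2340/2521 = 17466/2521

17466/2521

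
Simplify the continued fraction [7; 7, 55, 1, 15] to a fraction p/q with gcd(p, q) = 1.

44862/6281

a_0 = 7: 7/1
a_1 = 7: 50/7
a_2 = 55: 2757/386
a_3 = 1: 2807/393
a_4 = 15: 44862/6281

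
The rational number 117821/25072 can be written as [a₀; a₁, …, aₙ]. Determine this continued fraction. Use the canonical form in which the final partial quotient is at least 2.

[4; 1, 2, 3, 14, 9, 6, 3]

117821 = 4·25072 + 17533, so a_0 = 4
25072 = 1·17533 + 7539, so a_1 = 1
17533 = 2·7539 + 2455, so a_2 = 2
7539 = 3·2455 + 174, so a_3 = 3
2455 = 14·174 + 19, so a_4 = 14
174 = 9·19 + 3, so a_5 = 9
19 = 6·3 + 1, so a_6 = 6
3 = 3·1 + 0, so a_7 = 3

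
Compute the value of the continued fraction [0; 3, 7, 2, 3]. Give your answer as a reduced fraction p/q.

52/163

Collapse the nested fraction from the inside out:
Start with 3.
2 + 1/(3/1) = 2 + 1/3 = 7/3
7 + 1/(7/3) = 7 + 3/7 = 52/7
3 + 1/(52/7) = 3 + 7/52 = 163/52
0 + 1/(163/52) = 0 + 52/163 = 52/163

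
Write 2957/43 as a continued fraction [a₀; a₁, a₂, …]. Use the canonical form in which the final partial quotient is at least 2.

[68; 1, 3, 3, 3]

⌊2957/43⌋ = 68, remainder 33
⌊43/33⌋ = 1, remainder 10
⌊33/10⌋ = 3, remainder 3
⌊10/3⌋ = 3, remainder 1
⌊3/1⌋ = 3, remainder 0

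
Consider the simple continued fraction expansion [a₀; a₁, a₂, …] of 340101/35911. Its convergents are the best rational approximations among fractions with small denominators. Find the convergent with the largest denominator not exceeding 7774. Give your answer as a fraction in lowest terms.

36964/3903

List convergents until the denominator exceeds the bound:
a_0 = 9: 9/1  (≤ bound)
a_1 = 2: 19/2  (≤ bound)
a_2 = 8: 161/17  (≤ bound)
a_3 = 45: 7264/767  (≤ bound)
a_4 = 1: 7425/784  (≤ bound)
a_5 = 4: 36964/3903  (≤ bound)
a_6 = 9: 340101/35911  (> 7774, stop)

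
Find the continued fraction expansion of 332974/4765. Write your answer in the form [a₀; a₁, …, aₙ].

[69; 1, 7, 3, 1, 2, 52]

Run the Euclidean algorithm, recording each quotient:
332974 ÷ 4765 → quotient 69, remainder 4189
4765 ÷ 4189 → quotient 1, remainder 576
4189 ÷ 576 → quotient 7, remainder 157
576 ÷ 157 → quotient 3, remainder 105
157 ÷ 105 → quotient 1, remainder 52
105 ÷ 52 → quotient 2, remainder 1
52 ÷ 1 → quotient 52, remainder 0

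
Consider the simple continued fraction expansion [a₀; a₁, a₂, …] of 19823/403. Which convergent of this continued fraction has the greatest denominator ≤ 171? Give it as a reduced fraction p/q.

List convergents until the denominator exceeds the bound:
a_0 = 49: 49/1  (≤ bound)
a_1 = 5: 246/5  (≤ bound)
a_2 = 3: 787/16  (≤ bound)
a_3 = 3: 2607/53  (≤ bound)
a_4 = 3: 8608/175  (> 171, stop)

2607/53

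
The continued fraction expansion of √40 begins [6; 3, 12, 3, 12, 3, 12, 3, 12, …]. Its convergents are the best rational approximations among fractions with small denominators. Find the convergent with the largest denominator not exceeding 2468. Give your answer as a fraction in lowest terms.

List convergents until the denominator exceeds the bound:
a_0 = 6: 6/1  (≤ bound)
a_1 = 3: 19/3  (≤ bound)
a_2 = 12: 234/37  (≤ bound)
a_3 = 3: 721/114  (≤ bound)
a_4 = 12: 8886/1405  (≤ bound)
a_5 = 3: 27379/4329  (> 2468, stop)

8886/1405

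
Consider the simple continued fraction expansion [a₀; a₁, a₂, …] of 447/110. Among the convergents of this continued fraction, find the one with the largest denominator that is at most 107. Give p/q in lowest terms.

191/47

a_0 = 4: 4/1  (≤ bound)
a_1 = 15: 61/15  (≤ bound)
a_2 = 1: 65/16  (≤ bound)
a_3 = 2: 191/47  (≤ bound)
a_4 = 2: 447/110  (> 107, stop)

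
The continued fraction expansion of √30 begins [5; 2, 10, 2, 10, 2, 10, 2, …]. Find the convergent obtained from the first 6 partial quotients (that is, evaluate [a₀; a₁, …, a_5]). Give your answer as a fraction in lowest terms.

5291/966

Start with 2.
10 + 1/(2/1) = 10 + 1/2 = 21/2
2 + 1/(21/2) = 2 + 2/21 = 44/21
10 + 1/(44/21) = 10 + 21/44 = 461/44
2 + 1/(461/44) = 2 + 44/461 = 966/461
5 + 1/(966/461) = 5 + 461/966 = 5291/966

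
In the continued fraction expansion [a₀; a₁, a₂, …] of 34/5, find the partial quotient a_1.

1

⌊34/5⌋ = 6, remainder 4
⌊5/4⌋ = 1, remainder 1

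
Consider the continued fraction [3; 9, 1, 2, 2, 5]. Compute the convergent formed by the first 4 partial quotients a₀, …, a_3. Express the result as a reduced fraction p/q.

90/29

Work from the innermost term outward:
Start with 2.
1 + 1/(2/1) = 1 + 1/2 = 3/2
9 + 1/(3/2) = 9 + 2/3 = 29/3
3 + 1/(29/3) = 3 + 3/29 = 90/29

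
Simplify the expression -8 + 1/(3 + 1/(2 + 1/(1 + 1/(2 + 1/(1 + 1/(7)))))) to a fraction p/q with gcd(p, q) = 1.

-2203/286

Compute successive convergents:
a_0 = -8: -8/1
a_1 = 3: -23/3
a_2 = 2: -54/7
a_3 = 1: -77/10
a_4 = 2: -208/27
a_5 = 1: -285/37
a_6 = 7: -2203/286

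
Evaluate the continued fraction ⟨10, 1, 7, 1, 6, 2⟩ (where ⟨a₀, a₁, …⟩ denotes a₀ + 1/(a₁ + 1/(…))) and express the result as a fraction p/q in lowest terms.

Work from the innermost term outward:
Start with 2.
6 + 1/(2/1) = 6 + 1/2 = 13/2
1 + 1/(13/2) = 1 + 2/13 = 15/13
7 + 1/(15/13) = 7 + 13/15 = 118/15
1 + 1/(118/15) = 1 + 15/118 = 133/118
10 + 1/(133/118) = 10 + 118/133 = 1448/133

1448/133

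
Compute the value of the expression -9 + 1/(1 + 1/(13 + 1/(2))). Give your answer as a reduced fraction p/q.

a_0 = -9: -9/1
a_1 = 1: -8/1
a_2 = 13: -113/14
a_3 = 2: -234/29

-234/29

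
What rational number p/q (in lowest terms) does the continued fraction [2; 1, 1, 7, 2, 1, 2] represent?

319/126

Starting at the tail and folding back:
Start with 2.
1 + 1/(2/1) = 1 + 1/2 = 3/2
2 + 1/(3/2) = 2 + 2/3 = 8/3
7 + 1/(8/3) = 7 + 3/8 = 59/8
1 + 1/(59/8) = 1 + 8/59 = 67/59
1 + 1/(67/59) = 1 + 59/67 = 126/67
2 + 1/(126/67) = 2 + 67/126 = 319/126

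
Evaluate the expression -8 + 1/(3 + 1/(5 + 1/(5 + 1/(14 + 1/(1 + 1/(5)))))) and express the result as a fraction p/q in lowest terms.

a_0 = -8: -8/1
a_1 = 3: -23/3
a_2 = 5: -123/16
a_3 = 5: -638/83
a_4 = 14: -9055/1178
a_5 = 1: -9693/1261
a_6 = 5: -57520/7483

-57520/7483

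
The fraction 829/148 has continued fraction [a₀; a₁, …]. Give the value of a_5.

⌊829/148⌋ = 5, remainder 89
⌊148/89⌋ = 1, remainder 59
⌊89/59⌋ = 1, remainder 30
⌊59/30⌋ = 1, remainder 29
⌊30/29⌋ = 1, remainder 1
⌊29/1⌋ = 29, remainder 0

29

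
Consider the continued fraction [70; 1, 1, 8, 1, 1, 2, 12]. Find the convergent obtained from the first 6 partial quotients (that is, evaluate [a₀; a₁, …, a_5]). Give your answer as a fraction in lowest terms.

Start with 1.
1 + 1/(1/1) = 1 + 1/1 = 2/1
8 + 1/(2/1) = 8 + 1/2 = 17/2
1 + 1/(17/2) = 1 + 2/17 = 19/17
1 + 1/(19/17) = 1 + 17/19 = 36/19
70 + 1/(36/19) = 70 + 19/36 = 2539/36

2539/36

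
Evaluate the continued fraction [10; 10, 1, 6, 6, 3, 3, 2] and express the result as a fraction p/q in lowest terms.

113768/11273

Use the convergent recurrence hₖ = aₖ·hₖ₋₁ + hₖ₋₂ (and likewise for the denominators kₖ):
a_0 = 10: 10/1
a_1 = 10: 101/10
a_2 = 1: 111/11
a_3 = 6: 767/76
a_4 = 6: 4713/467
a_5 = 3: 14906/1477
a_6 = 3: 49431/4898
a_7 = 2: 113768/11273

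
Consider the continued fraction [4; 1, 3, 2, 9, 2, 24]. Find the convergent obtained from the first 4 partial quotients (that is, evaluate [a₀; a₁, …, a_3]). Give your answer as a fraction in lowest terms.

Compute successive convergents:
a_0 = 4: 4/1
a_1 = 1: 5/1
a_2 = 3: 19/4
a_3 = 2: 43/9

43/9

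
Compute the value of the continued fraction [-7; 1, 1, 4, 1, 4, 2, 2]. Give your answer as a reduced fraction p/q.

Start with 2.
2 + 1/(2/1) = 2 + 1/2 = 5/2
4 + 1/(5/2) = 4 + 2/5 = 22/5
1 + 1/(22/5) = 1 + 5/22 = 27/22
4 + 1/(27/22) = 4 + 22/27 = 130/27
1 + 1/(130/27) = 1 + 27/130 = 157/130
1 + 1/(157/130) = 1 + 130/157 = 287/157
-7 + 1/(287/157) = -7 + 157/287 = -1852/287

-1852/287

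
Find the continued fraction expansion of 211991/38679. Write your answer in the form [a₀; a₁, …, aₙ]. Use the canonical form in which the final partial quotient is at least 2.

Apply division with remainder until the remainder is 0:
⌊211991/38679⌋ = 5, remainder 18596
⌊38679/18596⌋ = 2, remainder 1487
⌊18596/1487⌋ = 12, remainder 752
⌊1487/752⌋ = 1, remainder 735
⌊752/735⌋ = 1, remainder 17
⌊735/17⌋ = 43, remainder 4
⌊17/4⌋ = 4, remainder 1
⌊4/1⌋ = 4, remainder 0

[5; 2, 12, 1, 1, 43, 4, 4]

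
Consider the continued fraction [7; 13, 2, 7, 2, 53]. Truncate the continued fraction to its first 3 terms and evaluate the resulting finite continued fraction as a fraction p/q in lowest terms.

Compute successive convergents:
a_0 = 7: 7/1
a_1 = 13: 92/13
a_2 = 2: 191/27

191/27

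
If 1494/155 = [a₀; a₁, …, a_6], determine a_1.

1

1494 = 9·155 + 99, so a_0 = 9
155 = 1·99 + 56, so a_1 = 1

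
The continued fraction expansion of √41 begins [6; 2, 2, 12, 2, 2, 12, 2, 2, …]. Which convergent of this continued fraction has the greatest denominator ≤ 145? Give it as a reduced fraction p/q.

a_0 = 6: 6/1  (≤ bound)
a_1 = 2: 13/2  (≤ bound)
a_2 = 2: 32/5  (≤ bound)
a_3 = 12: 397/62  (≤ bound)
a_4 = 2: 826/129  (≤ bound)
a_5 = 2: 2049/320  (> 145, stop)

826/129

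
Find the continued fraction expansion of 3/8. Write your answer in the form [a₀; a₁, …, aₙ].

Run the Euclidean algorithm, recording each quotient:
⌊3/8⌋ = 0, remainder 3
⌊8/3⌋ = 2, remainder 2
⌊3/2⌋ = 1, remainder 1
⌊2/1⌋ = 2, remainder 0

[0; 2, 1, 2]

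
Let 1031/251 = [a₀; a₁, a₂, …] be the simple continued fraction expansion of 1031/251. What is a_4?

1

⌊1031/251⌋ = 4, remainder 27
⌊251/27⌋ = 9, remainder 8
⌊27/8⌋ = 3, remainder 3
⌊8/3⌋ = 2, remainder 2
⌊3/2⌋ = 1, remainder 1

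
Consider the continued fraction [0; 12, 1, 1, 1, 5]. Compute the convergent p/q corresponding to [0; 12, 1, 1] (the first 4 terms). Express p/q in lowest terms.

Use the convergent recurrence hₖ = aₖ·hₖ₋₁ + hₖ₋₂ (and likewise for the denominators kₖ):
a_0 = 0: 0/1
a_1 = 12: 1/12
a_2 = 1: 1/13
a_3 = 1: 2/25

2/25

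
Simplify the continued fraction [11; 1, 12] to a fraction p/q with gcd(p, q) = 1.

a_0 = 11: 11/1
a_1 = 1: 12/1
a_2 = 12: 155/13

155/13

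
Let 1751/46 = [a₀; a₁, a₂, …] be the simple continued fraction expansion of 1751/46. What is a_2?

⌊1751/46⌋ = 38, remainder 3
⌊46/3⌋ = 15, remainder 1
⌊3/1⌋ = 3, remainder 0

3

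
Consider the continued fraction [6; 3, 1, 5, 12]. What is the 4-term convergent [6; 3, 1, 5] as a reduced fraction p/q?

144/23

Build up convergents one term at a time:
a_0 = 6: 6/1
a_1 = 3: 19/3
a_2 = 1: 25/4
a_3 = 5: 144/23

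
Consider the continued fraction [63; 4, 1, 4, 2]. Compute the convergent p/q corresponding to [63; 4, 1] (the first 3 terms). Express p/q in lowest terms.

Starting at the tail and folding back:
Start with 1.
4 + 1/(1/1) = 4 + 1/1 = 5/1
63 + 1/(5/1) = 63 + 1/5 = 316/5

316/5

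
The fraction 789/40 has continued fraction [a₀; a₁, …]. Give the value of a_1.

⌊789/40⌋ = 19, remainder 29
⌊40/29⌋ = 1, remainder 11

1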